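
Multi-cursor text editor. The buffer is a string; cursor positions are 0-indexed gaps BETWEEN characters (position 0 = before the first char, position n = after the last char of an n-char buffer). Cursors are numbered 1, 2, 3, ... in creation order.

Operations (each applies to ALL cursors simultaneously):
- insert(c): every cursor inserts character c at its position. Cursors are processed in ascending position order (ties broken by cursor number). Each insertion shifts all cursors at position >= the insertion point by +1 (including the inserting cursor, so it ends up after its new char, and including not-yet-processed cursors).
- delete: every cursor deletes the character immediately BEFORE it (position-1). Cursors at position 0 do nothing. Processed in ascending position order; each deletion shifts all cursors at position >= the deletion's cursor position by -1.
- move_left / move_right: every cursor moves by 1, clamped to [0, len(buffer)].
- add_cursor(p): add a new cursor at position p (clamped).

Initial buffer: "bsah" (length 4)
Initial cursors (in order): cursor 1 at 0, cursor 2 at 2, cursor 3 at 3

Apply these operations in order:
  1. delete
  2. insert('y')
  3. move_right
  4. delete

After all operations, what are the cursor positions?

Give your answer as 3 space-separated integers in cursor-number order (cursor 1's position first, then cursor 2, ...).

After op 1 (delete): buffer="bh" (len 2), cursors c1@0 c2@1 c3@1, authorship ..
After op 2 (insert('y')): buffer="ybyyh" (len 5), cursors c1@1 c2@4 c3@4, authorship 1.23.
After op 3 (move_right): buffer="ybyyh" (len 5), cursors c1@2 c2@5 c3@5, authorship 1.23.
After op 4 (delete): buffer="yy" (len 2), cursors c1@1 c2@2 c3@2, authorship 12

Answer: 1 2 2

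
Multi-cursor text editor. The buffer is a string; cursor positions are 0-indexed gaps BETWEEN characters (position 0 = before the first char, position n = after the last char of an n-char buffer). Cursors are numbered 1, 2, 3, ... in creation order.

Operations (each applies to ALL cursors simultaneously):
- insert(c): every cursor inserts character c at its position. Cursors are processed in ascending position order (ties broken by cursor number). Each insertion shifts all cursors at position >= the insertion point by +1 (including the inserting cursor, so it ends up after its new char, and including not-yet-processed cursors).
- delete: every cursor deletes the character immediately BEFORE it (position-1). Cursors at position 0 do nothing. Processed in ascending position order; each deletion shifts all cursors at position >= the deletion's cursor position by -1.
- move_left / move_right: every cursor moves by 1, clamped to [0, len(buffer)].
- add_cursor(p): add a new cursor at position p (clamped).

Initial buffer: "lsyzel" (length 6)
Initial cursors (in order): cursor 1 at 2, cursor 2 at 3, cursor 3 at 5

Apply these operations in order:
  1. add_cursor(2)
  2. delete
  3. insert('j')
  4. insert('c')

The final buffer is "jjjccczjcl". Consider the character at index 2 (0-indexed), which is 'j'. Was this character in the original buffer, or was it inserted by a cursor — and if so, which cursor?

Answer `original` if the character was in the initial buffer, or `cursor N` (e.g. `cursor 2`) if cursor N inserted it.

Answer: cursor 4

Derivation:
After op 1 (add_cursor(2)): buffer="lsyzel" (len 6), cursors c1@2 c4@2 c2@3 c3@5, authorship ......
After op 2 (delete): buffer="zl" (len 2), cursors c1@0 c2@0 c4@0 c3@1, authorship ..
After op 3 (insert('j')): buffer="jjjzjl" (len 6), cursors c1@3 c2@3 c4@3 c3@5, authorship 124.3.
After op 4 (insert('c')): buffer="jjjccczjcl" (len 10), cursors c1@6 c2@6 c4@6 c3@9, authorship 124124.33.
Authorship (.=original, N=cursor N): 1 2 4 1 2 4 . 3 3 .
Index 2: author = 4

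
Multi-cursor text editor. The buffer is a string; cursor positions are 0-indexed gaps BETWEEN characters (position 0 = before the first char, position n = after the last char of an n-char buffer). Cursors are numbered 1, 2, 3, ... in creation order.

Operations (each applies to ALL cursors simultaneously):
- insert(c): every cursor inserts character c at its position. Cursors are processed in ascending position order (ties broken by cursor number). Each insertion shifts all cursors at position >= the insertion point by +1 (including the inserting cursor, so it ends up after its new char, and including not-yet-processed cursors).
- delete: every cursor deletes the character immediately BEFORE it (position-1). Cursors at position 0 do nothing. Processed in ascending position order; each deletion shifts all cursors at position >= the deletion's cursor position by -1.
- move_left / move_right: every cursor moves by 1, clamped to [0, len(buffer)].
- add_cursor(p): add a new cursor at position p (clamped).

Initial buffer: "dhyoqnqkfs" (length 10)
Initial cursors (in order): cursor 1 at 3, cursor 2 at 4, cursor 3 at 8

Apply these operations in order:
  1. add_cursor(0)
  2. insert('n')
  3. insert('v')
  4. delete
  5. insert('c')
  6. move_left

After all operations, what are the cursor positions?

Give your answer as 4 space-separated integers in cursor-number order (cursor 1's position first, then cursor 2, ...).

Answer: 6 9 15 1

Derivation:
After op 1 (add_cursor(0)): buffer="dhyoqnqkfs" (len 10), cursors c4@0 c1@3 c2@4 c3@8, authorship ..........
After op 2 (insert('n')): buffer="ndhynonqnqknfs" (len 14), cursors c4@1 c1@5 c2@7 c3@12, authorship 4...1.2....3..
After op 3 (insert('v')): buffer="nvdhynvonvqnqknvfs" (len 18), cursors c4@2 c1@7 c2@10 c3@16, authorship 44...11.22....33..
After op 4 (delete): buffer="ndhynonqnqknfs" (len 14), cursors c4@1 c1@5 c2@7 c3@12, authorship 4...1.2....3..
After op 5 (insert('c')): buffer="ncdhynconcqnqkncfs" (len 18), cursors c4@2 c1@7 c2@10 c3@16, authorship 44...11.22....33..
After op 6 (move_left): buffer="ncdhynconcqnqkncfs" (len 18), cursors c4@1 c1@6 c2@9 c3@15, authorship 44...11.22....33..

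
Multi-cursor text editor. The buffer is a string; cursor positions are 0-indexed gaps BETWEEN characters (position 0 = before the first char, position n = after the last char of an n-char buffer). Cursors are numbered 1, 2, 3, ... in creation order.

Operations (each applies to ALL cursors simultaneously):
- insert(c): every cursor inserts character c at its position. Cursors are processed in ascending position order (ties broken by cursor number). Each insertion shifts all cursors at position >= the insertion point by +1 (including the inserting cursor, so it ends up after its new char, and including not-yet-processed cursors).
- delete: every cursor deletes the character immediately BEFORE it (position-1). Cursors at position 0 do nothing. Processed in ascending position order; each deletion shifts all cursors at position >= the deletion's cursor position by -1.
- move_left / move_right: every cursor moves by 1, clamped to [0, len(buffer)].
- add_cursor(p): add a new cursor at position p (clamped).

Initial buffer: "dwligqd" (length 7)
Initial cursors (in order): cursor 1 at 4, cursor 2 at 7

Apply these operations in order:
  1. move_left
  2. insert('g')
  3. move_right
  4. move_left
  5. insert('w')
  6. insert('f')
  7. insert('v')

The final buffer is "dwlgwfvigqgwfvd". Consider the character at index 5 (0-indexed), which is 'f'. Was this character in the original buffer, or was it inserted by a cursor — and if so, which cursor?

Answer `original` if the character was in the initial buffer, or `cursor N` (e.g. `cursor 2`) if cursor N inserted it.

Answer: cursor 1

Derivation:
After op 1 (move_left): buffer="dwligqd" (len 7), cursors c1@3 c2@6, authorship .......
After op 2 (insert('g')): buffer="dwlgigqgd" (len 9), cursors c1@4 c2@8, authorship ...1...2.
After op 3 (move_right): buffer="dwlgigqgd" (len 9), cursors c1@5 c2@9, authorship ...1...2.
After op 4 (move_left): buffer="dwlgigqgd" (len 9), cursors c1@4 c2@8, authorship ...1...2.
After op 5 (insert('w')): buffer="dwlgwigqgwd" (len 11), cursors c1@5 c2@10, authorship ...11...22.
After op 6 (insert('f')): buffer="dwlgwfigqgwfd" (len 13), cursors c1@6 c2@12, authorship ...111...222.
After op 7 (insert('v')): buffer="dwlgwfvigqgwfvd" (len 15), cursors c1@7 c2@14, authorship ...1111...2222.
Authorship (.=original, N=cursor N): . . . 1 1 1 1 . . . 2 2 2 2 .
Index 5: author = 1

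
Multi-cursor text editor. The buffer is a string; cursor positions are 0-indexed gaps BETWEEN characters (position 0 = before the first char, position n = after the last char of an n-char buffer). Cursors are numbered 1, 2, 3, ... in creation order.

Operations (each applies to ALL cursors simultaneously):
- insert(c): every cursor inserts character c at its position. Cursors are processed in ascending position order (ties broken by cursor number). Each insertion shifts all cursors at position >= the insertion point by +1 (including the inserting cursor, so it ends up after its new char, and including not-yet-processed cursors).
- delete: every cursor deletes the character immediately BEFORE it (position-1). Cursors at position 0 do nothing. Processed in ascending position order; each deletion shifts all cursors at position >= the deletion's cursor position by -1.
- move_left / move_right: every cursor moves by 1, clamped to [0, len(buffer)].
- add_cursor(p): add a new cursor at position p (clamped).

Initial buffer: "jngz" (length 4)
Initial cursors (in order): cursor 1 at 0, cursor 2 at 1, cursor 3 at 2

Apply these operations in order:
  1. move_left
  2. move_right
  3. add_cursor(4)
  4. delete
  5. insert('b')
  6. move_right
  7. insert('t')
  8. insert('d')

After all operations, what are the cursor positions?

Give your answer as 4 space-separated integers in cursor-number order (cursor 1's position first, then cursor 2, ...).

Answer: 10 10 10 13

Derivation:
After op 1 (move_left): buffer="jngz" (len 4), cursors c1@0 c2@0 c3@1, authorship ....
After op 2 (move_right): buffer="jngz" (len 4), cursors c1@1 c2@1 c3@2, authorship ....
After op 3 (add_cursor(4)): buffer="jngz" (len 4), cursors c1@1 c2@1 c3@2 c4@4, authorship ....
After op 4 (delete): buffer="g" (len 1), cursors c1@0 c2@0 c3@0 c4@1, authorship .
After op 5 (insert('b')): buffer="bbbgb" (len 5), cursors c1@3 c2@3 c3@3 c4@5, authorship 123.4
After op 6 (move_right): buffer="bbbgb" (len 5), cursors c1@4 c2@4 c3@4 c4@5, authorship 123.4
After op 7 (insert('t')): buffer="bbbgtttbt" (len 9), cursors c1@7 c2@7 c3@7 c4@9, authorship 123.12344
After op 8 (insert('d')): buffer="bbbgtttdddbtd" (len 13), cursors c1@10 c2@10 c3@10 c4@13, authorship 123.123123444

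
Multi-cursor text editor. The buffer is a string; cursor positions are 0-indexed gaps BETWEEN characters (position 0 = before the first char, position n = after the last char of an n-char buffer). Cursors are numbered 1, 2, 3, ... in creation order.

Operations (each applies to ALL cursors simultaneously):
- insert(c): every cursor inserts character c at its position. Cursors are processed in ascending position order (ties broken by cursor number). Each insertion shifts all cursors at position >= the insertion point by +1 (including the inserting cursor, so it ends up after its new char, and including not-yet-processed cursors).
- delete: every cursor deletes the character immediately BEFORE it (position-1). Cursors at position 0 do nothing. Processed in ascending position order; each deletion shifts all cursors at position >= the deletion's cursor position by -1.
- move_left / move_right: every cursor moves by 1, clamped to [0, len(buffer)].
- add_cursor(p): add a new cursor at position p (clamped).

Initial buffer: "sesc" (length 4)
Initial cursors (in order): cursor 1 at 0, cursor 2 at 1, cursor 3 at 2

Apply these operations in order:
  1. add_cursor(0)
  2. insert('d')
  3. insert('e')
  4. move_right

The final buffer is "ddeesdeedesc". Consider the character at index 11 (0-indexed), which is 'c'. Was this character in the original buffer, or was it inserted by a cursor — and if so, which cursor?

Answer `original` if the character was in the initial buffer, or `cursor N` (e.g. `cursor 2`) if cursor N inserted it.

After op 1 (add_cursor(0)): buffer="sesc" (len 4), cursors c1@0 c4@0 c2@1 c3@2, authorship ....
After op 2 (insert('d')): buffer="ddsdedsc" (len 8), cursors c1@2 c4@2 c2@4 c3@6, authorship 14.2.3..
After op 3 (insert('e')): buffer="ddeesdeedesc" (len 12), cursors c1@4 c4@4 c2@7 c3@10, authorship 1414.22.33..
After op 4 (move_right): buffer="ddeesdeedesc" (len 12), cursors c1@5 c4@5 c2@8 c3@11, authorship 1414.22.33..
Authorship (.=original, N=cursor N): 1 4 1 4 . 2 2 . 3 3 . .
Index 11: author = original

Answer: original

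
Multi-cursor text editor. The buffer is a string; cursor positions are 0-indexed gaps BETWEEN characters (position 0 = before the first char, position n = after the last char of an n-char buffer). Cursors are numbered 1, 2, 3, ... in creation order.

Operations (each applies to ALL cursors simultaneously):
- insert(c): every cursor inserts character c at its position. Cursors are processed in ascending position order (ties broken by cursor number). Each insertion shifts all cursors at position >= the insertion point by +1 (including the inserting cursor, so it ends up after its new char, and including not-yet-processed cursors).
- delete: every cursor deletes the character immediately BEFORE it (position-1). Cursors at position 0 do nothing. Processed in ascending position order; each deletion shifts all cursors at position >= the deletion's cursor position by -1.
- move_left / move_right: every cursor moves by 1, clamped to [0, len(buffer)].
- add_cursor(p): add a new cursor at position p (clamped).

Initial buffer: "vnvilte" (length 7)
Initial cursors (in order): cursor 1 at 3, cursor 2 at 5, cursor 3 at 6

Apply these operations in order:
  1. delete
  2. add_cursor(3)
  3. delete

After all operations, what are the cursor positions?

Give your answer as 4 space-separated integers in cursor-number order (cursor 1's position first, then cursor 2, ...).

After op 1 (delete): buffer="vnie" (len 4), cursors c1@2 c2@3 c3@3, authorship ....
After op 2 (add_cursor(3)): buffer="vnie" (len 4), cursors c1@2 c2@3 c3@3 c4@3, authorship ....
After op 3 (delete): buffer="e" (len 1), cursors c1@0 c2@0 c3@0 c4@0, authorship .

Answer: 0 0 0 0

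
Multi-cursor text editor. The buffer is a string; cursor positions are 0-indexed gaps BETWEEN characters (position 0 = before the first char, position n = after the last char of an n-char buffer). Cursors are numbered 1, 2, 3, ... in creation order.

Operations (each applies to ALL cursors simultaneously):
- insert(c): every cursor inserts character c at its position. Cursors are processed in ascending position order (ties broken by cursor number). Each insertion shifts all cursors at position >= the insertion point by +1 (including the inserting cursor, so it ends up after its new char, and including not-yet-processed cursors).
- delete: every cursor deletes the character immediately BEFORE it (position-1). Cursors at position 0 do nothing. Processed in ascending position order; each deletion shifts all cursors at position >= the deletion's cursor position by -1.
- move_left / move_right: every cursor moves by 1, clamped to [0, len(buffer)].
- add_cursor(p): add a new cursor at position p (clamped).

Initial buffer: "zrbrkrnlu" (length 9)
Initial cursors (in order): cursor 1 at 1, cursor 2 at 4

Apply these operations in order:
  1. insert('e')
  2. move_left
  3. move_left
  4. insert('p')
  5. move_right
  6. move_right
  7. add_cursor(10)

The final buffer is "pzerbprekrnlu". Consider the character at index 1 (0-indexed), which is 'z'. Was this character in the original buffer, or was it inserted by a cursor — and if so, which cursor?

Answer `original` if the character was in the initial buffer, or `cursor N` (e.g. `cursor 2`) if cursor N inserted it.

After op 1 (insert('e')): buffer="zerbrekrnlu" (len 11), cursors c1@2 c2@6, authorship .1...2.....
After op 2 (move_left): buffer="zerbrekrnlu" (len 11), cursors c1@1 c2@5, authorship .1...2.....
After op 3 (move_left): buffer="zerbrekrnlu" (len 11), cursors c1@0 c2@4, authorship .1...2.....
After op 4 (insert('p')): buffer="pzerbprekrnlu" (len 13), cursors c1@1 c2@6, authorship 1.1..2.2.....
After op 5 (move_right): buffer="pzerbprekrnlu" (len 13), cursors c1@2 c2@7, authorship 1.1..2.2.....
After op 6 (move_right): buffer="pzerbprekrnlu" (len 13), cursors c1@3 c2@8, authorship 1.1..2.2.....
After op 7 (add_cursor(10)): buffer="pzerbprekrnlu" (len 13), cursors c1@3 c2@8 c3@10, authorship 1.1..2.2.....
Authorship (.=original, N=cursor N): 1 . 1 . . 2 . 2 . . . . .
Index 1: author = original

Answer: original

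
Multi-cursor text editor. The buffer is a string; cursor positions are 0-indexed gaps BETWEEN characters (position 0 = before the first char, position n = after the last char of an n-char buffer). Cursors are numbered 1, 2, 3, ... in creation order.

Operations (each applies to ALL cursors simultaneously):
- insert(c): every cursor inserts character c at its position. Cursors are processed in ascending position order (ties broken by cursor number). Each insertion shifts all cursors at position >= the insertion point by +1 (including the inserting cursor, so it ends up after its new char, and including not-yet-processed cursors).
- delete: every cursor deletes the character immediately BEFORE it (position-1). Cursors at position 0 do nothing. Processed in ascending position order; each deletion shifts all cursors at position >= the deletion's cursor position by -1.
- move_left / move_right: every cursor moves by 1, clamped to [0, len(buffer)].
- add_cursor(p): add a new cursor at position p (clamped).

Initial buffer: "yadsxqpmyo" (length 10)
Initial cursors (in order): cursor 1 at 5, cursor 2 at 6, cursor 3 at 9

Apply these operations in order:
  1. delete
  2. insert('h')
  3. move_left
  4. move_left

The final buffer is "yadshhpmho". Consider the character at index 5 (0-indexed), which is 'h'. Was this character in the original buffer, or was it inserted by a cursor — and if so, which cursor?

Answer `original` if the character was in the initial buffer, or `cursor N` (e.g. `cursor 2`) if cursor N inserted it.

Answer: cursor 2

Derivation:
After op 1 (delete): buffer="yadspmo" (len 7), cursors c1@4 c2@4 c3@6, authorship .......
After op 2 (insert('h')): buffer="yadshhpmho" (len 10), cursors c1@6 c2@6 c3@9, authorship ....12..3.
After op 3 (move_left): buffer="yadshhpmho" (len 10), cursors c1@5 c2@5 c3@8, authorship ....12..3.
After op 4 (move_left): buffer="yadshhpmho" (len 10), cursors c1@4 c2@4 c3@7, authorship ....12..3.
Authorship (.=original, N=cursor N): . . . . 1 2 . . 3 .
Index 5: author = 2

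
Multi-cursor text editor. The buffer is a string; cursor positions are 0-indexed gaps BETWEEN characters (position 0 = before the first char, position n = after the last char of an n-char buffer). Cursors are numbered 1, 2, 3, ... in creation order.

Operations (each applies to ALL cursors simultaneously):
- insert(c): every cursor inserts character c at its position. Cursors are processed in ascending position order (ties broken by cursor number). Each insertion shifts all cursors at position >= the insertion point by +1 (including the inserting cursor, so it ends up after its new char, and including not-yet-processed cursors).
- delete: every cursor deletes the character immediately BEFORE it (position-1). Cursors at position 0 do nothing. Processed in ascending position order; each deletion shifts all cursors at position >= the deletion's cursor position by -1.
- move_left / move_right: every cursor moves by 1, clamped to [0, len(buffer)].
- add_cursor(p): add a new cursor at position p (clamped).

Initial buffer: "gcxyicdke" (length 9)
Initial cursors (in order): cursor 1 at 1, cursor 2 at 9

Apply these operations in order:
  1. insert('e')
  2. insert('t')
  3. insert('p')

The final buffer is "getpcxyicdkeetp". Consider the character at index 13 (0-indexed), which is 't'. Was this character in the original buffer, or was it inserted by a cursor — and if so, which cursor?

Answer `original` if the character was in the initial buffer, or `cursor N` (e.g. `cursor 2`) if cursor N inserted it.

After op 1 (insert('e')): buffer="gecxyicdkee" (len 11), cursors c1@2 c2@11, authorship .1........2
After op 2 (insert('t')): buffer="getcxyicdkeet" (len 13), cursors c1@3 c2@13, authorship .11........22
After op 3 (insert('p')): buffer="getpcxyicdkeetp" (len 15), cursors c1@4 c2@15, authorship .111........222
Authorship (.=original, N=cursor N): . 1 1 1 . . . . . . . . 2 2 2
Index 13: author = 2

Answer: cursor 2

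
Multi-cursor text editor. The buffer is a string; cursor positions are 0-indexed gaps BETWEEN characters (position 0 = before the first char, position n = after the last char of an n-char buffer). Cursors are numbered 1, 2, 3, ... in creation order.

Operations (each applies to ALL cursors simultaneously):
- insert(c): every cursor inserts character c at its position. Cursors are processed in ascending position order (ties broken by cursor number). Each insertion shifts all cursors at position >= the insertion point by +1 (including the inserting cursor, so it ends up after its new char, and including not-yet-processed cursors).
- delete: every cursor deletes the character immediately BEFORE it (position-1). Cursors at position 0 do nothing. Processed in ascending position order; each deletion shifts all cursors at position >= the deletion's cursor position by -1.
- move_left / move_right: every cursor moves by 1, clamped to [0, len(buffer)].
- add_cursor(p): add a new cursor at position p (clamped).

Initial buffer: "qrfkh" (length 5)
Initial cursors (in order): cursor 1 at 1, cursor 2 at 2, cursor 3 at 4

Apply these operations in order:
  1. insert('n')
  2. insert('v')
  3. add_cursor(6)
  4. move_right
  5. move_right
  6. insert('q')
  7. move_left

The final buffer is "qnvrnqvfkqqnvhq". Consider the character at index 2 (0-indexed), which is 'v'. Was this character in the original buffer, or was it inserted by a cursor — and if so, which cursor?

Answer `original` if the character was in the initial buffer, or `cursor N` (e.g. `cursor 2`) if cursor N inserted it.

Answer: cursor 1

Derivation:
After op 1 (insert('n')): buffer="qnrnfknh" (len 8), cursors c1@2 c2@4 c3@7, authorship .1.2..3.
After op 2 (insert('v')): buffer="qnvrnvfknvh" (len 11), cursors c1@3 c2@6 c3@10, authorship .11.22..33.
After op 3 (add_cursor(6)): buffer="qnvrnvfknvh" (len 11), cursors c1@3 c2@6 c4@6 c3@10, authorship .11.22..33.
After op 4 (move_right): buffer="qnvrnvfknvh" (len 11), cursors c1@4 c2@7 c4@7 c3@11, authorship .11.22..33.
After op 5 (move_right): buffer="qnvrnvfknvh" (len 11), cursors c1@5 c2@8 c4@8 c3@11, authorship .11.22..33.
After op 6 (insert('q')): buffer="qnvrnqvfkqqnvhq" (len 15), cursors c1@6 c2@11 c4@11 c3@15, authorship .11.212..2433.3
After op 7 (move_left): buffer="qnvrnqvfkqqnvhq" (len 15), cursors c1@5 c2@10 c4@10 c3@14, authorship .11.212..2433.3
Authorship (.=original, N=cursor N): . 1 1 . 2 1 2 . . 2 4 3 3 . 3
Index 2: author = 1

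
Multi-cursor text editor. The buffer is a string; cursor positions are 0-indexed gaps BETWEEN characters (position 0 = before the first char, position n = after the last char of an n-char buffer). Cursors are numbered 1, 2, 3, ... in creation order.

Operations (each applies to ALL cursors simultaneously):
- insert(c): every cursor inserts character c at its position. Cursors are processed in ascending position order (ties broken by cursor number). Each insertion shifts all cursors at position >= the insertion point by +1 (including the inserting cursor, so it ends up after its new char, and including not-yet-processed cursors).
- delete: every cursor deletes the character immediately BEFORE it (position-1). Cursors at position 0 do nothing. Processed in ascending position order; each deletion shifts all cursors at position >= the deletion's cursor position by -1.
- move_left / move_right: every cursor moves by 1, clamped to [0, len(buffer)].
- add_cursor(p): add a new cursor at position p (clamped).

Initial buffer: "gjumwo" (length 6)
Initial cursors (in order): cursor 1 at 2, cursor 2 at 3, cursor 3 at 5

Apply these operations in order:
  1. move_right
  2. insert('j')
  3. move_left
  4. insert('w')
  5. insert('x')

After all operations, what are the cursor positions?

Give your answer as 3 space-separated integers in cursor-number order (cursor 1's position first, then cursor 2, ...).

After op 1 (move_right): buffer="gjumwo" (len 6), cursors c1@3 c2@4 c3@6, authorship ......
After op 2 (insert('j')): buffer="gjujmjwoj" (len 9), cursors c1@4 c2@6 c3@9, authorship ...1.2..3
After op 3 (move_left): buffer="gjujmjwoj" (len 9), cursors c1@3 c2@5 c3@8, authorship ...1.2..3
After op 4 (insert('w')): buffer="gjuwjmwjwowj" (len 12), cursors c1@4 c2@7 c3@11, authorship ...11.22..33
After op 5 (insert('x')): buffer="gjuwxjmwxjwowxj" (len 15), cursors c1@5 c2@9 c3@14, authorship ...111.222..333

Answer: 5 9 14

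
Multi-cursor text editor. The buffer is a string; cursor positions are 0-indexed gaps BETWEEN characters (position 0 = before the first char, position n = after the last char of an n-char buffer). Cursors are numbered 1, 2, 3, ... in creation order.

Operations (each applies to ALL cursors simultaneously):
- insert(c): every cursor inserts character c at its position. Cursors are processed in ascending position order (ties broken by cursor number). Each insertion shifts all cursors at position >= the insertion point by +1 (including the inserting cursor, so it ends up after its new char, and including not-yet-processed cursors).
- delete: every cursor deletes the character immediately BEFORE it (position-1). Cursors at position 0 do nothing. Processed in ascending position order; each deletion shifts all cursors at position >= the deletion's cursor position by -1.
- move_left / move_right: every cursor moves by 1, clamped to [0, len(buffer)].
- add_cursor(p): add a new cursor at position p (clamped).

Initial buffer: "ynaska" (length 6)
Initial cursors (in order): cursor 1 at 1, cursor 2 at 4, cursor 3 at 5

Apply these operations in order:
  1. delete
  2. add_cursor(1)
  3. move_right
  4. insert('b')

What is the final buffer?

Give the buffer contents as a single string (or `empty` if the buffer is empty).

Answer: nbababb

Derivation:
After op 1 (delete): buffer="naa" (len 3), cursors c1@0 c2@2 c3@2, authorship ...
After op 2 (add_cursor(1)): buffer="naa" (len 3), cursors c1@0 c4@1 c2@2 c3@2, authorship ...
After op 3 (move_right): buffer="naa" (len 3), cursors c1@1 c4@2 c2@3 c3@3, authorship ...
After op 4 (insert('b')): buffer="nbababb" (len 7), cursors c1@2 c4@4 c2@7 c3@7, authorship .1.4.23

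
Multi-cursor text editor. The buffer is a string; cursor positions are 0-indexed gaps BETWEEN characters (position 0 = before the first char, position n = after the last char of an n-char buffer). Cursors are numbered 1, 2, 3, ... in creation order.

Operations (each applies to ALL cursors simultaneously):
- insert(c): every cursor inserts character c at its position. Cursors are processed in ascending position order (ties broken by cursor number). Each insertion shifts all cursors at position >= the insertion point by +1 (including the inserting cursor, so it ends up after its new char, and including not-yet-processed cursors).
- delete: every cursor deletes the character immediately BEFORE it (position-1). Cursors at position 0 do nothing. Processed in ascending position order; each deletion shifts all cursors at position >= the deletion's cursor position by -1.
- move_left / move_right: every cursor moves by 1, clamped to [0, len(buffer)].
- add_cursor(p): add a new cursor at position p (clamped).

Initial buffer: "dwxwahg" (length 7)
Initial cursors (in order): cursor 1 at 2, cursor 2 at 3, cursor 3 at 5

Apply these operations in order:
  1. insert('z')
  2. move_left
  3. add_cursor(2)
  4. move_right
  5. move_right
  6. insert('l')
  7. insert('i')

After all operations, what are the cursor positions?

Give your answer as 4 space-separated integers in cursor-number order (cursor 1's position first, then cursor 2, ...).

After op 1 (insert('z')): buffer="dwzxzwazhg" (len 10), cursors c1@3 c2@5 c3@8, authorship ..1.2..3..
After op 2 (move_left): buffer="dwzxzwazhg" (len 10), cursors c1@2 c2@4 c3@7, authorship ..1.2..3..
After op 3 (add_cursor(2)): buffer="dwzxzwazhg" (len 10), cursors c1@2 c4@2 c2@4 c3@7, authorship ..1.2..3..
After op 4 (move_right): buffer="dwzxzwazhg" (len 10), cursors c1@3 c4@3 c2@5 c3@8, authorship ..1.2..3..
After op 5 (move_right): buffer="dwzxzwazhg" (len 10), cursors c1@4 c4@4 c2@6 c3@9, authorship ..1.2..3..
After op 6 (insert('l')): buffer="dwzxllzwlazhlg" (len 14), cursors c1@6 c4@6 c2@9 c3@13, authorship ..1.142.2.3.3.
After op 7 (insert('i')): buffer="dwzxlliizwliazhlig" (len 18), cursors c1@8 c4@8 c2@12 c3@17, authorship ..1.14142.22.3.33.

Answer: 8 12 17 8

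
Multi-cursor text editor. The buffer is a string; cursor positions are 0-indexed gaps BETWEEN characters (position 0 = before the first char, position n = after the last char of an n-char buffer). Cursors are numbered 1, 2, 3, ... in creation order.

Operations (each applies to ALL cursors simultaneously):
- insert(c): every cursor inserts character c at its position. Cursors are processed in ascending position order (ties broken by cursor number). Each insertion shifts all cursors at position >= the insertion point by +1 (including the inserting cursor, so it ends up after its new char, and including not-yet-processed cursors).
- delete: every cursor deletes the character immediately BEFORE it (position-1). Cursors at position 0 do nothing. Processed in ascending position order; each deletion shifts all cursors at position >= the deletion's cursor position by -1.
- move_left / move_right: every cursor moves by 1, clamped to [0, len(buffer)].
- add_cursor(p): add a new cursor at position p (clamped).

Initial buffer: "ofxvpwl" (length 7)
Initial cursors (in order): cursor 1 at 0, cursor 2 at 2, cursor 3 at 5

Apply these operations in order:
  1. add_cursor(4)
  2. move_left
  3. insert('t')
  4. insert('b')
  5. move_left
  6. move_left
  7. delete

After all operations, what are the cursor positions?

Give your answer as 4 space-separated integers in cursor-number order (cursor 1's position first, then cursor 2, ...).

After op 1 (add_cursor(4)): buffer="ofxvpwl" (len 7), cursors c1@0 c2@2 c4@4 c3@5, authorship .......
After op 2 (move_left): buffer="ofxvpwl" (len 7), cursors c1@0 c2@1 c4@3 c3@4, authorship .......
After op 3 (insert('t')): buffer="totfxtvtpwl" (len 11), cursors c1@1 c2@3 c4@6 c3@8, authorship 1.2..4.3...
After op 4 (insert('b')): buffer="tbotbfxtbvtbpwl" (len 15), cursors c1@2 c2@5 c4@9 c3@12, authorship 11.22..44.33...
After op 5 (move_left): buffer="tbotbfxtbvtbpwl" (len 15), cursors c1@1 c2@4 c4@8 c3@11, authorship 11.22..44.33...
After op 6 (move_left): buffer="tbotbfxtbvtbpwl" (len 15), cursors c1@0 c2@3 c4@7 c3@10, authorship 11.22..44.33...
After op 7 (delete): buffer="tbtbftbtbpwl" (len 12), cursors c1@0 c2@2 c4@5 c3@7, authorship 1122.4433...

Answer: 0 2 7 5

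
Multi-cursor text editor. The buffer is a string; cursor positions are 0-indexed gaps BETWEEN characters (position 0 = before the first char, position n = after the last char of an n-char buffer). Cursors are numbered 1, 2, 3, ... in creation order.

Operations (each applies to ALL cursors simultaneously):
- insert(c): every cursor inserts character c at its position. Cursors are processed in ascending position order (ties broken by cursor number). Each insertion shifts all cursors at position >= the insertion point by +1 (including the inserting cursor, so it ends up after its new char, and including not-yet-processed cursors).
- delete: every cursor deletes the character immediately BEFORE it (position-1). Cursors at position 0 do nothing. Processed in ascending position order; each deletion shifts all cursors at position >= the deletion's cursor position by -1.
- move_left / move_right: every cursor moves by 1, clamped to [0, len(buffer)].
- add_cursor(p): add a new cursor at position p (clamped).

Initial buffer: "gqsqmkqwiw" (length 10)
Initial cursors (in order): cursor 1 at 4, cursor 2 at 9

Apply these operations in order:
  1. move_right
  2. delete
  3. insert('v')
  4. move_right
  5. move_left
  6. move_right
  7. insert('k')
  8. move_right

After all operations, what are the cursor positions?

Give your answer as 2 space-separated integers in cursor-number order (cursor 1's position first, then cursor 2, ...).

After op 1 (move_right): buffer="gqsqmkqwiw" (len 10), cursors c1@5 c2@10, authorship ..........
After op 2 (delete): buffer="gqsqkqwi" (len 8), cursors c1@4 c2@8, authorship ........
After op 3 (insert('v')): buffer="gqsqvkqwiv" (len 10), cursors c1@5 c2@10, authorship ....1....2
After op 4 (move_right): buffer="gqsqvkqwiv" (len 10), cursors c1@6 c2@10, authorship ....1....2
After op 5 (move_left): buffer="gqsqvkqwiv" (len 10), cursors c1@5 c2@9, authorship ....1....2
After op 6 (move_right): buffer="gqsqvkqwiv" (len 10), cursors c1@6 c2@10, authorship ....1....2
After op 7 (insert('k')): buffer="gqsqvkkqwivk" (len 12), cursors c1@7 c2@12, authorship ....1.1...22
After op 8 (move_right): buffer="gqsqvkkqwivk" (len 12), cursors c1@8 c2@12, authorship ....1.1...22

Answer: 8 12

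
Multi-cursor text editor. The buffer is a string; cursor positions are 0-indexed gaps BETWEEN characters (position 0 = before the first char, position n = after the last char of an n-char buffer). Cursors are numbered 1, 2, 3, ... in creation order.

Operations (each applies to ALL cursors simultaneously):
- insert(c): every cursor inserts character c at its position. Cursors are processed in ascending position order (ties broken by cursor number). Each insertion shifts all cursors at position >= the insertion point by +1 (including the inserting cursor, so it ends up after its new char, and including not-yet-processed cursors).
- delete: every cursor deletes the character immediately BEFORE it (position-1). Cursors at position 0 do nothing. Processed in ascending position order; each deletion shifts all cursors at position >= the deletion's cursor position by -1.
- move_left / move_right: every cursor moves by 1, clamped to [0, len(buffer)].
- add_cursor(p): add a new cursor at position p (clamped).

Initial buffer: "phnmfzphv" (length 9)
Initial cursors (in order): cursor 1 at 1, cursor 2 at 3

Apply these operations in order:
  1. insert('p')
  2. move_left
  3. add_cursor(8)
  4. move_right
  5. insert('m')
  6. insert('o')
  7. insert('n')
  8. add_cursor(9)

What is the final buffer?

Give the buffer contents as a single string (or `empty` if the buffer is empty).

After op 1 (insert('p')): buffer="pphnpmfzphv" (len 11), cursors c1@2 c2@5, authorship .1..2......
After op 2 (move_left): buffer="pphnpmfzphv" (len 11), cursors c1@1 c2@4, authorship .1..2......
After op 3 (add_cursor(8)): buffer="pphnpmfzphv" (len 11), cursors c1@1 c2@4 c3@8, authorship .1..2......
After op 4 (move_right): buffer="pphnpmfzphv" (len 11), cursors c1@2 c2@5 c3@9, authorship .1..2......
After op 5 (insert('m')): buffer="ppmhnpmmfzpmhv" (len 14), cursors c1@3 c2@7 c3@12, authorship .11..22....3..
After op 6 (insert('o')): buffer="ppmohnpmomfzpmohv" (len 17), cursors c1@4 c2@9 c3@15, authorship .111..222....33..
After op 7 (insert('n')): buffer="ppmonhnpmonmfzpmonhv" (len 20), cursors c1@5 c2@11 c3@18, authorship .1111..2222....333..
After op 8 (add_cursor(9)): buffer="ppmonhnpmonmfzpmonhv" (len 20), cursors c1@5 c4@9 c2@11 c3@18, authorship .1111..2222....333..

Answer: ppmonhnpmonmfzpmonhv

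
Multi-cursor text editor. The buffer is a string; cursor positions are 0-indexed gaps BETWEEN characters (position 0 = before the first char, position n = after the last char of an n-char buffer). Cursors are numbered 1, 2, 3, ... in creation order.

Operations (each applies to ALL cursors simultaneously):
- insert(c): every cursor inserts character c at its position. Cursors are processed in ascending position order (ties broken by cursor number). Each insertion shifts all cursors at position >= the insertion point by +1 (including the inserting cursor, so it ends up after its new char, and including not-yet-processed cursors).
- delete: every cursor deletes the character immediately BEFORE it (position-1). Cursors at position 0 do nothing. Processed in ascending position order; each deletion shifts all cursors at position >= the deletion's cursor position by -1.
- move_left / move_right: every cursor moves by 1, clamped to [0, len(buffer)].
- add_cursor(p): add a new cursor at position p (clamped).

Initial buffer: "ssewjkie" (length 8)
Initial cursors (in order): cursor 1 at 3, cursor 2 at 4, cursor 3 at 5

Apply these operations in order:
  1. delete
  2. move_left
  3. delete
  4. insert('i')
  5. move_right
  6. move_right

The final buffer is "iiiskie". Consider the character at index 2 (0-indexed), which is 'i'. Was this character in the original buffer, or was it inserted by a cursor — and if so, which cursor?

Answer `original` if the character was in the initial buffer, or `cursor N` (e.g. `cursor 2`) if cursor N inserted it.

After op 1 (delete): buffer="sskie" (len 5), cursors c1@2 c2@2 c3@2, authorship .....
After op 2 (move_left): buffer="sskie" (len 5), cursors c1@1 c2@1 c3@1, authorship .....
After op 3 (delete): buffer="skie" (len 4), cursors c1@0 c2@0 c3@0, authorship ....
After op 4 (insert('i')): buffer="iiiskie" (len 7), cursors c1@3 c2@3 c3@3, authorship 123....
After op 5 (move_right): buffer="iiiskie" (len 7), cursors c1@4 c2@4 c3@4, authorship 123....
After op 6 (move_right): buffer="iiiskie" (len 7), cursors c1@5 c2@5 c3@5, authorship 123....
Authorship (.=original, N=cursor N): 1 2 3 . . . .
Index 2: author = 3

Answer: cursor 3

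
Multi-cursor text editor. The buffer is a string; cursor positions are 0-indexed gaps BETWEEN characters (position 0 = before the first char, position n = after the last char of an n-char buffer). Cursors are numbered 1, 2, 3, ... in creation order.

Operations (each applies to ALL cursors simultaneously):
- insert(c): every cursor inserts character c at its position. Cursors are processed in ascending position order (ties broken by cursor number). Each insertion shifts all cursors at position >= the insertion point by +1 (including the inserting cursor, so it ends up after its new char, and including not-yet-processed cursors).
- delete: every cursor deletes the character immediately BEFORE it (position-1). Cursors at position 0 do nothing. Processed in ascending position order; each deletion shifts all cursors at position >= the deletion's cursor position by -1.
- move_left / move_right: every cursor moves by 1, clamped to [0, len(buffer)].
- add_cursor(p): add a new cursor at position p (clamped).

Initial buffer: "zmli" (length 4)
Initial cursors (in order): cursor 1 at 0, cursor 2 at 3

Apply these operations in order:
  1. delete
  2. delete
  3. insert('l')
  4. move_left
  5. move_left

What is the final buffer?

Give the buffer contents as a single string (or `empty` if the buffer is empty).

Answer: lzli

Derivation:
After op 1 (delete): buffer="zmi" (len 3), cursors c1@0 c2@2, authorship ...
After op 2 (delete): buffer="zi" (len 2), cursors c1@0 c2@1, authorship ..
After op 3 (insert('l')): buffer="lzli" (len 4), cursors c1@1 c2@3, authorship 1.2.
After op 4 (move_left): buffer="lzli" (len 4), cursors c1@0 c2@2, authorship 1.2.
After op 5 (move_left): buffer="lzli" (len 4), cursors c1@0 c2@1, authorship 1.2.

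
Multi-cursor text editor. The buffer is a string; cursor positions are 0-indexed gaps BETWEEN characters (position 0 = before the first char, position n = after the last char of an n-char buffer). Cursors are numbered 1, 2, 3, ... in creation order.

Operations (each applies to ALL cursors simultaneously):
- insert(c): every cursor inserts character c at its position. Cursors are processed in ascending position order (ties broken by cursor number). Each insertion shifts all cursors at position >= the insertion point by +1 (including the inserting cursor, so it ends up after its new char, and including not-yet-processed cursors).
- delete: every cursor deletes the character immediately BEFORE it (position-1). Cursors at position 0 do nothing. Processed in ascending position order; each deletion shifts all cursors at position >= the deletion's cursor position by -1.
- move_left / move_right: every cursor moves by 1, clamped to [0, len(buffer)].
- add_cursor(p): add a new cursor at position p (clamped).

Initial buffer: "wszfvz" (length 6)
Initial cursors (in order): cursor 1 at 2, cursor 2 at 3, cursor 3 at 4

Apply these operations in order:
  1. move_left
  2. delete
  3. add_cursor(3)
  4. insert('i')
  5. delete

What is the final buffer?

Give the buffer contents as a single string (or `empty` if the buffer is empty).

After op 1 (move_left): buffer="wszfvz" (len 6), cursors c1@1 c2@2 c3@3, authorship ......
After op 2 (delete): buffer="fvz" (len 3), cursors c1@0 c2@0 c3@0, authorship ...
After op 3 (add_cursor(3)): buffer="fvz" (len 3), cursors c1@0 c2@0 c3@0 c4@3, authorship ...
After op 4 (insert('i')): buffer="iiifvzi" (len 7), cursors c1@3 c2@3 c3@3 c4@7, authorship 123...4
After op 5 (delete): buffer="fvz" (len 3), cursors c1@0 c2@0 c3@0 c4@3, authorship ...

Answer: fvz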